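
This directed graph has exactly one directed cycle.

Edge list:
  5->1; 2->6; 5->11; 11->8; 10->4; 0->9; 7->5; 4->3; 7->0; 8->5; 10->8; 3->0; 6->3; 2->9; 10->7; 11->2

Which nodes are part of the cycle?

DFS with gray/black marking from 5:
5 gray
  1 gray
  1 black
  11 gray
    2 gray
      9 gray
      9 black
      6 gray
        3 gray
          0 gray
            0→9: 9 black — skip
          0 black
        3 black
      6 black
    2 black
    8 gray
      8→5: 5 is gray → back edge
Back edge closes the cycle 5 → 11 → 8 → 5; its vertices are {5, 8, 11}.

5, 8, 11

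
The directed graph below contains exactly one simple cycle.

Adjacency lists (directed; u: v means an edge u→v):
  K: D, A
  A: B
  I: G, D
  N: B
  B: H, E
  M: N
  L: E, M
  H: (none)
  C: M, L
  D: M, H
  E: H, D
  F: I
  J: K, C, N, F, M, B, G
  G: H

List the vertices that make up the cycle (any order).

DFS with gray/black marking from M:
M gray
  N gray
    B gray
      H gray
      H black
      E gray
        E→H: H black — skip
        D gray
          D→M: M is gray → back edge
Back edge closes the cycle M → N → B → E → D → M; its vertices are {B, D, E, M, N}.

B, D, E, M, N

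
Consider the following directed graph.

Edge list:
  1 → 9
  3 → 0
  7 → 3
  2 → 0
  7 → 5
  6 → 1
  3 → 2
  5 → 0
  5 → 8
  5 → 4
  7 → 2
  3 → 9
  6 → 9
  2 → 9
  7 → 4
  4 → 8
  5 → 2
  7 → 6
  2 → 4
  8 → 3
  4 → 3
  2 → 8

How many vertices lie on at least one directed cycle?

A vertex is on a directed cycle iff it belongs to a strongly connected component of size ≥ 2 (or has a self-loop).
The vertices on cycles are {2, 3, 4, 8} — 4 in total.

4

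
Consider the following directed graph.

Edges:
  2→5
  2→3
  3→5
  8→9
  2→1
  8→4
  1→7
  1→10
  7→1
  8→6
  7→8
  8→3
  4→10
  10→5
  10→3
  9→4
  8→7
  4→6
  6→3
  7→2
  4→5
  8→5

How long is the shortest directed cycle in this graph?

2

For each vertex v, BFS finds the shortest path from v back to v.
The shortest such closed walk is 8 → 7 → 8, length 2.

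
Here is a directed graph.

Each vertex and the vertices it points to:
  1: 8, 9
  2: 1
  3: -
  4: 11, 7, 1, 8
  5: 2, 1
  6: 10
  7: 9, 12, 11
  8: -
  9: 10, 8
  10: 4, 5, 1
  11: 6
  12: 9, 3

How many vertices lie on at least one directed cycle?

A vertex is on a directed cycle iff it belongs to a strongly connected component of size ≥ 2 (or has a self-loop).
The vertices on cycles are {1, 2, 4, 5, 6, 7, 9, 10, 11, 12} — 10 in total.

10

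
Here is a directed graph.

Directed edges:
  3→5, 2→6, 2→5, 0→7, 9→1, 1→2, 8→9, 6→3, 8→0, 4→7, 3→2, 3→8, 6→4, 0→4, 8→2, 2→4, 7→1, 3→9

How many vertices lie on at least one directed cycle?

9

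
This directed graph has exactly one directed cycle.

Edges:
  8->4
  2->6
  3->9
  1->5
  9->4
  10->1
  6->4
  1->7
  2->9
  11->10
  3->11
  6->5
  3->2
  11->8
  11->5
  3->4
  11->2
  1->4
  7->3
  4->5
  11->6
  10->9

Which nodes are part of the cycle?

DFS with gray/black marking from 3:
3 gray
  2 gray
    9 gray
      4 gray
        5 gray
        5 black
      4 black
    9 black
    6 gray
      6→5: 5 black — skip
      6→4: 4 black — skip
    6 black
  2 black
  11 gray
    11→2: 2 black — skip
    10 gray
      10→9: 9 black — skip
      1 gray
        1→4: 4 black — skip
        1→5: 5 black — skip
        7 gray
          7→3: 3 is gray → back edge
Back edge closes the cycle 3 → 11 → 10 → 1 → 7 → 3; its vertices are {1, 3, 7, 10, 11}.

1, 3, 7, 10, 11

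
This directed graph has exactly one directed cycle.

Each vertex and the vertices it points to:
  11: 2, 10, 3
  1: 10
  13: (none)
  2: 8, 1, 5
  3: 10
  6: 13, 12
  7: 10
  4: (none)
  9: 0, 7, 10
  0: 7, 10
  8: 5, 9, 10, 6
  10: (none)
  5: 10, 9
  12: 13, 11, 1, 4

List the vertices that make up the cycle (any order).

2, 6, 8, 11, 12

DFS with gray/black marking from 8:
8 gray
  5 gray
    10 gray
    10 black
    9 gray
      0 gray
        7 gray
          7→10: 10 black — skip
        7 black
        0→10: 10 black — skip
      0 black
      9→7: 7 black — skip
      9→10: 10 black — skip
    9 black
  5 black
  8→9: 9 black — skip
  8→10: 10 black — skip
  6 gray
    13 gray
    13 black
    12 gray
      12→13: 13 black — skip
      11 gray
        2 gray
          2→8: 8 is gray → back edge
Back edge closes the cycle 8 → 6 → 12 → 11 → 2 → 8; its vertices are {2, 6, 8, 11, 12}.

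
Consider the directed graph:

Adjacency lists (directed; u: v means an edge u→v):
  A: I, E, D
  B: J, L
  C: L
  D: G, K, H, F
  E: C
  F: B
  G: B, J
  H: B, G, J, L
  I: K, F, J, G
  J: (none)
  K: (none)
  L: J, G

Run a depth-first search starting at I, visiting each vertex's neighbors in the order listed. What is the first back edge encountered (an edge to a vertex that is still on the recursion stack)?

G→B

DFS from I (visiting each vertex's neighbors in the order listed); mark gray on enter, black on exit:
I gray
  K gray
  K black
  F gray
    B gray
      J gray
      J black
      L gray
        L→J: J black — skip
        G gray
          G→B: B is gray → back edge
First back edge: G → B.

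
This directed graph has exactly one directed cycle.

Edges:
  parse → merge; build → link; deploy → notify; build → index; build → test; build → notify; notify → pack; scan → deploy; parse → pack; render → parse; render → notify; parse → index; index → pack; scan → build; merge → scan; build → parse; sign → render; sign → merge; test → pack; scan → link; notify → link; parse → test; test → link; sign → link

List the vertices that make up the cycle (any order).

DFS with gray/black marking from merge:
merge gray
  scan gray
    link gray
    link black
    deploy gray
      notify gray
        pack gray
        pack black
        notify→link: link black — skip
      notify black
    deploy black
    build gray
      test gray
        test→pack: pack black — skip
        test→link: link black — skip
      test black
      build→link: link black — skip
      index gray
        index→pack: pack black — skip
      index black
      build→notify: notify black — skip
      parse gray
        parse→test: test black — skip
        parse→merge: merge is gray → back edge
Back edge closes the cycle merge → scan → build → parse → merge; its vertices are {scan, build, merge, parse}.

scan, build, merge, parse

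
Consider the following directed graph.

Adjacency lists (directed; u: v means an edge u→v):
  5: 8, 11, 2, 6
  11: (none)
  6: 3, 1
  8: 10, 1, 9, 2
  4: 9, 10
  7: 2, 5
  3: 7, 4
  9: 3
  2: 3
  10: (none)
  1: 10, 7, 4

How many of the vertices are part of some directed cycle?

A vertex is on a directed cycle iff it belongs to a strongly connected component of size ≥ 2 (or has a self-loop).
The vertices on cycles are {1, 2, 3, 4, 5, 6, 7, 8, 9} — 9 in total.

9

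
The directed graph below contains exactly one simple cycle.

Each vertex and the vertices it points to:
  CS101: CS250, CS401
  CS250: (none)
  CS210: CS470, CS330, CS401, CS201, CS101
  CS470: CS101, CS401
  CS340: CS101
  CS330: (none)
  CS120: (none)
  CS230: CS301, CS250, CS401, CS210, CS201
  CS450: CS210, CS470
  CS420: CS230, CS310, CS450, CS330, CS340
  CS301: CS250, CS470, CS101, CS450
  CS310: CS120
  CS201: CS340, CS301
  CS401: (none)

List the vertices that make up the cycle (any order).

CS201, CS210, CS301, CS450

DFS with gray/black marking from CS210:
CS210 gray
  CS470 gray
    CS101 gray
      CS250 gray
      CS250 black
      CS401 gray
      CS401 black
    CS101 black
    CS470→CS401: CS401 black — skip
  CS470 black
  CS330 gray
  CS330 black
  CS210→CS401: CS401 black — skip
  CS201 gray
    CS340 gray
      CS340→CS101: CS101 black — skip
    CS340 black
    CS301 gray
      CS301→CS250: CS250 black — skip
      CS301→CS470: CS470 black — skip
      CS301→CS101: CS101 black — skip
      CS450 gray
        CS450→CS210: CS210 is gray → back edge
Back edge closes the cycle CS210 → CS201 → CS301 → CS450 → CS210; its vertices are {CS201, CS210, CS301, CS450}.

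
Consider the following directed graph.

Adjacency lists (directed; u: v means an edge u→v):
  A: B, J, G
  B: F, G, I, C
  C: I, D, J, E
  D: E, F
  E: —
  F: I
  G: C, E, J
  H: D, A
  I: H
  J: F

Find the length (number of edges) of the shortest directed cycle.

For each vertex v, BFS finds the shortest path from v back to v.
The shortest such closed walk is H → A → B → I → H, length 4.

4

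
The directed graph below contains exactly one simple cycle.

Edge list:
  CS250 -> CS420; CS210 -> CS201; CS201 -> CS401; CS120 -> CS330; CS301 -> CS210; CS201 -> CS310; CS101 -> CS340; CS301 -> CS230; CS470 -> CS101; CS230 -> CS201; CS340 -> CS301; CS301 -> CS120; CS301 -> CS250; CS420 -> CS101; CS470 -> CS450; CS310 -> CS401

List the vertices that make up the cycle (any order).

DFS with gray/black marking from CS101:
CS101 gray
  CS340 gray
    CS301 gray
      CS120 gray
        CS330 gray
        CS330 black
      CS120 black
      CS210 gray
        CS201 gray
          CS401 gray
          CS401 black
          CS310 gray
            CS310→CS401: CS401 black — skip
          CS310 black
        CS201 black
      CS210 black
      CS250 gray
        CS420 gray
          CS420→CS101: CS101 is gray → back edge
Back edge closes the cycle CS101 → CS340 → CS301 → CS250 → CS420 → CS101; its vertices are {CS101, CS250, CS301, CS340, CS420}.

CS101, CS250, CS301, CS340, CS420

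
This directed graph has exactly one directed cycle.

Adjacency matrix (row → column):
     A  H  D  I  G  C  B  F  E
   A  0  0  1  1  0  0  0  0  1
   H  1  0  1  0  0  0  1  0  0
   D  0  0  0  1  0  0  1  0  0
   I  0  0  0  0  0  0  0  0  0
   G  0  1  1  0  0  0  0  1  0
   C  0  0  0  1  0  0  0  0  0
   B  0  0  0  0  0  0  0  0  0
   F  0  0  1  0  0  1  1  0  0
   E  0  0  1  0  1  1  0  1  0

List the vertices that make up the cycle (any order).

A, E, G, H

DFS with gray/black marking from E:
E gray
  D gray
    I gray
    I black
    B gray
    B black
  D black
  G gray
    G→D: D black — skip
    H gray
      A gray
        A→D: D black — skip
        A→E: E is gray → back edge
Back edge closes the cycle E → G → H → A → E; its vertices are {A, E, G, H}.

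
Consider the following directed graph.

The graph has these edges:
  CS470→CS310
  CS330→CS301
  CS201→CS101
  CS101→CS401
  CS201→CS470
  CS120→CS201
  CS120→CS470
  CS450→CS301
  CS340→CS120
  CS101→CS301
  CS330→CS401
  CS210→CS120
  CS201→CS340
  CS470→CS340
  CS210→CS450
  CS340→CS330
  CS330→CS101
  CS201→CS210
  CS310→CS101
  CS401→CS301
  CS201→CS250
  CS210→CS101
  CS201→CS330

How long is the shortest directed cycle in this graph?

For each vertex v, BFS finds the shortest path from v back to v.
The shortest such closed walk is CS120 → CS470 → CS340 → CS120, length 3.

3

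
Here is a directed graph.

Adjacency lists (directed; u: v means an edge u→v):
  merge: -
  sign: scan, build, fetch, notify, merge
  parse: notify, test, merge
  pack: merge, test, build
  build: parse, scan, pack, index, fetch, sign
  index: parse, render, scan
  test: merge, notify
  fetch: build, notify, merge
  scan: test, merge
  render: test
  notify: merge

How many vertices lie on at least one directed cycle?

A vertex is on a directed cycle iff it belongs to a strongly connected component of size ≥ 2 (or has a self-loop).
The vertices on cycles are {pack, sign, build, fetch} — 4 in total.

4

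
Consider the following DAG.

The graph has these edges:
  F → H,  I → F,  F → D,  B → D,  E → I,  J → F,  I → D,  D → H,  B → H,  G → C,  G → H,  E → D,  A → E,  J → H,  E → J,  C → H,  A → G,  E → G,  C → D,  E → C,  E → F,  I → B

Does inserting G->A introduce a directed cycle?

Yes

Adding G→A creates a cycle iff A can already reach G.
Path from A: A → G.
So A → … → G → A is a cycle.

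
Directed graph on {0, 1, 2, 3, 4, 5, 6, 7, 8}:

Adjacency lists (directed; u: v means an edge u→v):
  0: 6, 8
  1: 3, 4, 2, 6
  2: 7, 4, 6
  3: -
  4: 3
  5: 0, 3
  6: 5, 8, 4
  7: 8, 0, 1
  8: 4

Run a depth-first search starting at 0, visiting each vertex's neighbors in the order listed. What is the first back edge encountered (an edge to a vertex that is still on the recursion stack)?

5→0

DFS from 0 (visiting each vertex's neighbors in the order listed); mark gray on enter, black on exit:
0 gray
  6 gray
    5 gray
      5→0: 0 is gray → back edge
First back edge: 5 → 0.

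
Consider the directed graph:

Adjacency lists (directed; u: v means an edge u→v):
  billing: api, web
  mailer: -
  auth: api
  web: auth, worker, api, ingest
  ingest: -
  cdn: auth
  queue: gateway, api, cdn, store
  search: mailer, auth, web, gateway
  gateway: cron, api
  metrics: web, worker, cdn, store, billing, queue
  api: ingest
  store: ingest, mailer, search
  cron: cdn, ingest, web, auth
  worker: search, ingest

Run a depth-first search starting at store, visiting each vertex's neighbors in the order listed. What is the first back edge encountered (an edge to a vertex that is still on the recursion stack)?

DFS from store (visiting each vertex's neighbors in the order listed); mark gray on enter, black on exit:
store gray
  ingest gray
  ingest black
  mailer gray
  mailer black
  search gray
    search→mailer: mailer black — skip
    auth gray
      api gray
        api→ingest: ingest black — skip
      api black
    auth black
    web gray
      web→auth: auth black — skip
      worker gray
        worker→search: search is gray → back edge
First back edge: worker → search.

worker->search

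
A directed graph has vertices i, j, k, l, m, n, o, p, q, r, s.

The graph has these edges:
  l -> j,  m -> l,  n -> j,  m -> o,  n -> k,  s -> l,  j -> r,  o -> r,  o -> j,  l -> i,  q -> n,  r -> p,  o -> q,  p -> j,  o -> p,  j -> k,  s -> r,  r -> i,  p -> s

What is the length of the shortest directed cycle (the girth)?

3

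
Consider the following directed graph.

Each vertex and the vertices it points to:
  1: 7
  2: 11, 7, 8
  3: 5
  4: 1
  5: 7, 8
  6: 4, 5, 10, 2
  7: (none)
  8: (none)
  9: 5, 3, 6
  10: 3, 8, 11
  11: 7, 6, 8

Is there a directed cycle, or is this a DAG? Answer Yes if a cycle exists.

DFS with white/gray/black marking, starting from 5:
5 gray
  7 gray
  7 black
  8 gray
  8 black
5 black
1 gray
  1→7: 7 black — skip
1 black
2 gray
  11 gray
    11→7: 7 black — skip
    6 gray
      4 gray
        4→1: 1 black — skip
      4 black
      6→5: 5 black — skip
      10 gray
        3 gray
          3→5: 5 black — skip
        3 black
        10→8: 8 black — skip
        10→11: 11 is gray → back edge
Back edge found, so a cycle exists: 11 → 6 → 10 → 11.

Yes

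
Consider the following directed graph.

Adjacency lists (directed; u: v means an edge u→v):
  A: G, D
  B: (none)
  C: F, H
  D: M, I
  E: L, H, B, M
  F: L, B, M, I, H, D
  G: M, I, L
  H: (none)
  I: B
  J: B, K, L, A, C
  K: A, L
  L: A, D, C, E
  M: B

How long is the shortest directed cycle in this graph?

For each vertex v, BFS finds the shortest path from v back to v.
The shortest such closed walk is L → E → L, length 2.

2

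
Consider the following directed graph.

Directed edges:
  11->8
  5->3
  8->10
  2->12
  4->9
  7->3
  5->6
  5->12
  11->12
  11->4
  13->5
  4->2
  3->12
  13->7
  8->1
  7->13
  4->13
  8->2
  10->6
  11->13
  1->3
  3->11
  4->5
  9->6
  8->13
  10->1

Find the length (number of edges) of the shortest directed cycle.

2

For each vertex v, BFS finds the shortest path from v back to v.
The shortest such closed walk is 13 → 7 → 13, length 2.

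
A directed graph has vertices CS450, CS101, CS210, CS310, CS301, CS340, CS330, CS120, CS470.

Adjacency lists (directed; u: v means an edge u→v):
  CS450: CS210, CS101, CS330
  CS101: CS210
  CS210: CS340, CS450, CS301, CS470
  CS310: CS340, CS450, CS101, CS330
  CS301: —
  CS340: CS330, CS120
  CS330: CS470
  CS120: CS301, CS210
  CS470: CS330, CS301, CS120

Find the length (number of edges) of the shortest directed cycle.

For each vertex v, BFS finds the shortest path from v back to v.
The shortest such closed walk is CS450 → CS210 → CS450, length 2.

2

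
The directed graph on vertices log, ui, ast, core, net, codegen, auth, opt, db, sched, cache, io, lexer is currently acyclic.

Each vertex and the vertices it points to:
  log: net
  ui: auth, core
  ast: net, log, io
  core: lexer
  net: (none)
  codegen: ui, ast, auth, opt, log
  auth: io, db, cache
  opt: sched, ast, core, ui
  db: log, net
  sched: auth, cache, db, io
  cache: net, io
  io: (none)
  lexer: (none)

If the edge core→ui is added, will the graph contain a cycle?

Adding core→ui creates a cycle iff ui can already reach core.
Path from ui: ui → core.
So ui → … → core → ui is a cycle.

Yes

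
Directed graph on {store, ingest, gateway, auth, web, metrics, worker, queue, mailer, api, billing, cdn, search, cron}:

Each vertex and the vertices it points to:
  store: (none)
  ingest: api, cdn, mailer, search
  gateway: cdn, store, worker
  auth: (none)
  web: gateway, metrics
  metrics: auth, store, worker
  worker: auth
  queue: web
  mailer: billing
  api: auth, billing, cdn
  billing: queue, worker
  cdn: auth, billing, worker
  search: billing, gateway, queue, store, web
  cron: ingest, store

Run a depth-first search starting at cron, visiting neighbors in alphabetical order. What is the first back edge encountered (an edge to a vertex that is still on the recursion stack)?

cdn→billing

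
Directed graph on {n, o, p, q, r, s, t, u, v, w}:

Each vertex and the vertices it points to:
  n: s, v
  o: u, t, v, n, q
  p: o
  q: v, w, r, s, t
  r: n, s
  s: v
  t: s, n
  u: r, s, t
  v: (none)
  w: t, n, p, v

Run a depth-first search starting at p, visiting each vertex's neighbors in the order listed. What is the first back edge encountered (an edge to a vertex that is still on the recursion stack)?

w->p

DFS from p (visiting each vertex's neighbors in the order listed); mark gray on enter, black on exit:
p gray
  o gray
    u gray
      r gray
        n gray
          s gray
            v gray
            v black
          s black
          n→v: v black — skip
        n black
        r→s: s black — skip
      r black
      u→s: s black — skip
      t gray
        t→s: s black — skip
        t→n: n black — skip
      t black
    u black
    o→t: t black — skip
    o→v: v black — skip
    o→n: n black — skip
    q gray
      q→v: v black — skip
      w gray
        w→t: t black — skip
        w→n: n black — skip
        w→p: p is gray → back edge
First back edge: w → p.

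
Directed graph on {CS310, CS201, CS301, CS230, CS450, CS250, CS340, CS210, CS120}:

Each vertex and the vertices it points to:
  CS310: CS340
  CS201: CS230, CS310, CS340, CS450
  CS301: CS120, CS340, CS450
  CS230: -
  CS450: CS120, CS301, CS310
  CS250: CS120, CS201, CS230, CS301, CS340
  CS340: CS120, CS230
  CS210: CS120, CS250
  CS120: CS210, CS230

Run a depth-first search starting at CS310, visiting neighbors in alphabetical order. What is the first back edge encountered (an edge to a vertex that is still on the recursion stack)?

CS210→CS120

DFS from CS310 (visiting neighbors in alphabetical order); mark gray on enter, black on exit:
CS310 gray
  CS340 gray
    CS120 gray
      CS210 gray
        CS210→CS120: CS120 is gray → back edge
First back edge: CS210 → CS120.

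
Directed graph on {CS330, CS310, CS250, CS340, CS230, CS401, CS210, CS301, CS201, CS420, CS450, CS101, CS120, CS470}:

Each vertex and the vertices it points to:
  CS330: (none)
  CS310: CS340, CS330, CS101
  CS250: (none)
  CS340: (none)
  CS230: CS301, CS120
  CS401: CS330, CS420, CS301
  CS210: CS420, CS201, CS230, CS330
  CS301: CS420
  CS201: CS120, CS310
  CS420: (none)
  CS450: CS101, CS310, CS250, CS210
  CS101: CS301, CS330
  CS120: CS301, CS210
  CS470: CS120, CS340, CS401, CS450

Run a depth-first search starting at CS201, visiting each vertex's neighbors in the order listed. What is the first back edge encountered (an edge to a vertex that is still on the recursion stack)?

CS210→CS201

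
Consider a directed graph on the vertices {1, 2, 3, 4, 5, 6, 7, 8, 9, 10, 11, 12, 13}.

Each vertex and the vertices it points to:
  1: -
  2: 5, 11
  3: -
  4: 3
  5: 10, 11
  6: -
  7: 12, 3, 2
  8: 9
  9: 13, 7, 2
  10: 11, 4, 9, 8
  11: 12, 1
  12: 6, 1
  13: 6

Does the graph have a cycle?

DFS with white/gray/black marking, starting from 10:
10 gray
  11 gray
    12 gray
      6 gray
      6 black
      1 gray
      1 black
    12 black
    11→1: 1 black — skip
  11 black
  4 gray
    3 gray
    3 black
  4 black
  9 gray
    13 gray
      13→6: 6 black — skip
    13 black
    7 gray
      7→12: 12 black — skip
      7→3: 3 black — skip
      2 gray
        5 gray
          5→10: 10 is gray → back edge
Back edge found, so a cycle exists: 10 → 9 → 7 → 2 → 5 → 10.

Yes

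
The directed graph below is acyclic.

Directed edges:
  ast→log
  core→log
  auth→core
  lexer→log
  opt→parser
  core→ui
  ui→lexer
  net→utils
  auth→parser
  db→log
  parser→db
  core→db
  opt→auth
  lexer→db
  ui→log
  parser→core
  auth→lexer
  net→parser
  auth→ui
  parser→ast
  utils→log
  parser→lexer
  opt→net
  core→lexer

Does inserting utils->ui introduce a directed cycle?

Adding utils→ui creates a cycle iff ui can already reach utils.
Explore from ui: no path reaches utils. The graph stays acyclic.

No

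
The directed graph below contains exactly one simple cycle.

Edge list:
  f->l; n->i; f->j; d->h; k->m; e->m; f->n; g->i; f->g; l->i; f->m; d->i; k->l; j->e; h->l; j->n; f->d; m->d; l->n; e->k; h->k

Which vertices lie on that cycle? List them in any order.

DFS with gray/black marking from d:
d gray
  i gray
  i black
  h gray
    k gray
      m gray
        m→d: d is gray → back edge
Back edge closes the cycle d → h → k → m → d; its vertices are {d, h, k, m}.

d, h, k, m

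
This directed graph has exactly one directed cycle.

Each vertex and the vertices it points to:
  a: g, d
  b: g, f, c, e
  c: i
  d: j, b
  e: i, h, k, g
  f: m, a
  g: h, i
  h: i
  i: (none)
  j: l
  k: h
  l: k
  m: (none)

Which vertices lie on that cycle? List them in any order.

DFS with gray/black marking from d:
d gray
  j gray
    l gray
      k gray
        h gray
          i gray
          i black
        h black
      k black
    l black
  j black
  b gray
    g gray
      g→h: h black — skip
      g→i: i black — skip
    g black
    f gray
      m gray
      m black
      a gray
        a→g: g black — skip
        a→d: d is gray → back edge
Back edge closes the cycle d → b → f → a → d; its vertices are {a, b, d, f}.

a, b, d, f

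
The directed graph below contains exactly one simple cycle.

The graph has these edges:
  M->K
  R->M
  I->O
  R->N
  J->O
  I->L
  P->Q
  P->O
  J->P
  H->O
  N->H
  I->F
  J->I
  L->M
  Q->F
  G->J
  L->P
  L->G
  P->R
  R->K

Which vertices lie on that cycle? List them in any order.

G, I, J, L

DFS with gray/black marking from L:
L gray
  G gray
    J gray
      O gray
      O black
      I gray
        I→O: O black — skip
        I→L: L is gray → back edge
Back edge closes the cycle L → G → J → I → L; its vertices are {G, I, J, L}.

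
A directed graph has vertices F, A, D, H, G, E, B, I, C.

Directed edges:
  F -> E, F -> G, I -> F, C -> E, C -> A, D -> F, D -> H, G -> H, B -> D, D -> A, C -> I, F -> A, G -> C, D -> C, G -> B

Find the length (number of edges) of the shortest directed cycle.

4

For each vertex v, BFS finds the shortest path from v back to v.
The shortest such closed walk is B → D → F → G → B, length 4.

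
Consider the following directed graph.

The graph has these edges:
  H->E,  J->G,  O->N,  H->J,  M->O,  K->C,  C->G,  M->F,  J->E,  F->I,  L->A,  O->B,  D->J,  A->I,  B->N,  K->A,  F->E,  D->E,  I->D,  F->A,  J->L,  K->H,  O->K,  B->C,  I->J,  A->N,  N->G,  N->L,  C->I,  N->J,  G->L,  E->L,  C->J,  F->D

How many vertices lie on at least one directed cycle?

8

A vertex is on a directed cycle iff it belongs to a strongly connected component of size ≥ 2 (or has a self-loop).
The vertices on cycles are {A, D, E, G, I, J, L, N} — 8 in total.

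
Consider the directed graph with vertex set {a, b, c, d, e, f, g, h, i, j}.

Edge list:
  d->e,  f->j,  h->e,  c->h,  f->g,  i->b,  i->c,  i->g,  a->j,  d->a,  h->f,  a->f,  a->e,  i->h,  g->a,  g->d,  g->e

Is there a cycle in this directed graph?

Yes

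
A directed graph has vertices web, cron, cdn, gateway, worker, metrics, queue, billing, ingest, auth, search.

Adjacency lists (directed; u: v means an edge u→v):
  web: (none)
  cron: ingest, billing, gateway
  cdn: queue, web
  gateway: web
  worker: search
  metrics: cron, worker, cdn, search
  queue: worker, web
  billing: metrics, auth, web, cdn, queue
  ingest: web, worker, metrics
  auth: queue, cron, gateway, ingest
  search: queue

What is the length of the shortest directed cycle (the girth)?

3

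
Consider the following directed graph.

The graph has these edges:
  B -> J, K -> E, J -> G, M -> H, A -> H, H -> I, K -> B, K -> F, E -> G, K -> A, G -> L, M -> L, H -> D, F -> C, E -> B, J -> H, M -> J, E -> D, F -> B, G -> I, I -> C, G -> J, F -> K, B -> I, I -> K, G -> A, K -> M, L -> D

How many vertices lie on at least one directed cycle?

A vertex is on a directed cycle iff it belongs to a strongly connected component of size ≥ 2 (or has a self-loop).
The vertices on cycles are {A, B, E, F, G, H, I, J, K, M} — 10 in total.

10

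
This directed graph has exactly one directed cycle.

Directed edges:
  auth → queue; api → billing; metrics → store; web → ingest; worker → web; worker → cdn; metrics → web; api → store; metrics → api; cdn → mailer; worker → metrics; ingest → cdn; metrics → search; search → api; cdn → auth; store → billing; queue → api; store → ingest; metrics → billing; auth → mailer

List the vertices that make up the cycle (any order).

DFS with gray/black marking from cdn:
cdn gray
  mailer gray
  mailer black
  auth gray
    queue gray
      api gray
        store gray
          ingest gray
            ingest→cdn: cdn is gray → back edge
Back edge closes the cycle cdn → auth → queue → api → store → ingest → cdn; its vertices are {api, cdn, auth, queue, store, ingest}.

api, cdn, auth, queue, store, ingest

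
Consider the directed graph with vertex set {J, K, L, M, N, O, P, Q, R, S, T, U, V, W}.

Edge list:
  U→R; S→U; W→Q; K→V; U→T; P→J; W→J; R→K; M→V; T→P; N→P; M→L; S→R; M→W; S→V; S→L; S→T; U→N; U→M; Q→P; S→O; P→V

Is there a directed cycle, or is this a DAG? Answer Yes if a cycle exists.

No

DFS with white/gray/black marking, starting from L:
L gray
L black
J gray
J black
K gray
  V gray
  V black
K black
M gray
  M→L: L black — skip
  W gray
    W→J: J black — skip
    Q gray
      P gray
        P→V: V black — skip
        P→J: J black — skip
      P black
    Q black
  W black
  M→V: V black — skip
M black
N gray
  N→P: P black — skip
N black
O gray
O black
R gray
  R→K: K black — skip
R black
S gray
  S→O: O black — skip
  S→R: R black — skip
  T gray
    T→P: P black — skip
  T black
  S→V: V black — skip
  S→L: L black — skip
  U gray
    U→M: M black — skip
    U→N: N black — skip
    U→T: T black — skip
    U→R: R black — skip
  U black
S black
Every edge goes to a white or black vertex — no back edge, so the graph is acyclic.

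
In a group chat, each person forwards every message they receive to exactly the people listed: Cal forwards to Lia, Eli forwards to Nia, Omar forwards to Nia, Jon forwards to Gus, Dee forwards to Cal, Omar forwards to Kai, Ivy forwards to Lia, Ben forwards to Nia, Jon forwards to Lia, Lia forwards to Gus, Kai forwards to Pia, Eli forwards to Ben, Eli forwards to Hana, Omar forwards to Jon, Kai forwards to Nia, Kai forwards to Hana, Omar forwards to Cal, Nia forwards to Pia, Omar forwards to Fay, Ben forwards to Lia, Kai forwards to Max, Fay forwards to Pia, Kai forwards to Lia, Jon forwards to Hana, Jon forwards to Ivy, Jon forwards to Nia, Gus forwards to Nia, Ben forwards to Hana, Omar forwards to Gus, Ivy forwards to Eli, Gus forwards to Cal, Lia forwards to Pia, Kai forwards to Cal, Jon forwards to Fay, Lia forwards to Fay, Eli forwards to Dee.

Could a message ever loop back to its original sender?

DFS with white/gray/black marking, starting from Dee:
Dee gray
  Cal gray
    Lia gray
      Fay gray
        Pia gray
        Pia black
      Fay black
      Gus gray
        Gus→Cal: Cal is gray → back edge
Back edge found, so a cycle exists: Cal → Lia → Gus → Cal.

Yes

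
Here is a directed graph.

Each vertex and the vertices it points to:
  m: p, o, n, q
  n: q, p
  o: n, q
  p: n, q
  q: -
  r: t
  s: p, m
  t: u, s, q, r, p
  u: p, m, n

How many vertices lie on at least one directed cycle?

4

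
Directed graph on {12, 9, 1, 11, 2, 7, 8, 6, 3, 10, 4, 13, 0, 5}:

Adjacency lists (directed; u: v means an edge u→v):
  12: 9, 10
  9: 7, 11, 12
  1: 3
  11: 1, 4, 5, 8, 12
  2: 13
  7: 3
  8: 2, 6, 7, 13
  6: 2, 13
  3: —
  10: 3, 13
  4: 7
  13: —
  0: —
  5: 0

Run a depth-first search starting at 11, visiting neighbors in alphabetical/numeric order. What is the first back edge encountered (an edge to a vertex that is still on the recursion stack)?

9->11

DFS from 11 (visiting neighbors in alphabetical/numeric order); mark gray on enter, black on exit:
11 gray
  1 gray
    3 gray
    3 black
  1 black
  4 gray
    7 gray
      7→3: 3 black — skip
    7 black
  4 black
  5 gray
    0 gray
    0 black
  5 black
  8 gray
    2 gray
      13 gray
      13 black
    2 black
    6 gray
      6→2: 2 black — skip
      6→13: 13 black — skip
    6 black
    8→7: 7 black — skip
    8→13: 13 black — skip
  8 black
  12 gray
    9 gray
      9→7: 7 black — skip
      9→11: 11 is gray → back edge
First back edge: 9 → 11.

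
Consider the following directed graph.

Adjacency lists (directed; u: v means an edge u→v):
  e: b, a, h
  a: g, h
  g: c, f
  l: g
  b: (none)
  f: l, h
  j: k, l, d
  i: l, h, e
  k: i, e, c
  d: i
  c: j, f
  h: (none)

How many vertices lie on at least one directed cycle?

10

A vertex is on a directed cycle iff it belongs to a strongly connected component of size ≥ 2 (or has a self-loop).
The vertices on cycles are {a, c, d, e, f, g, i, j, k, l} — 10 in total.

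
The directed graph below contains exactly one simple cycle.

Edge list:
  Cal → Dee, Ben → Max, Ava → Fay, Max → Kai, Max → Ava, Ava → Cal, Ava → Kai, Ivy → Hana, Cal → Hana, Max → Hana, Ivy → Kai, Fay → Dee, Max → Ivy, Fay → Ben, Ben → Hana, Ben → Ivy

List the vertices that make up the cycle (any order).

Ava, Ben, Fay, Max

DFS with gray/black marking from Ava:
Ava gray
  Kai gray
  Kai black
  Fay gray
    Dee gray
    Dee black
    Ben gray
      Max gray
        Max→Kai: Kai black — skip
        Max→Ava: Ava is gray → back edge
Back edge closes the cycle Ava → Fay → Ben → Max → Ava; its vertices are {Ava, Ben, Fay, Max}.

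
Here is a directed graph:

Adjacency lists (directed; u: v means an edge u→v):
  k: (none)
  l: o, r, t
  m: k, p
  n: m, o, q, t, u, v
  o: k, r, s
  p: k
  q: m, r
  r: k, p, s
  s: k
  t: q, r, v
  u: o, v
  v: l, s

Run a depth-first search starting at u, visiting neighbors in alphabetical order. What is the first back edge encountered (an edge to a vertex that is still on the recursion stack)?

DFS from u (visiting neighbors in alphabetical order); mark gray on enter, black on exit:
u gray
  o gray
    k gray
    k black
    r gray
      r→k: k black — skip
      p gray
        p→k: k black — skip
      p black
      s gray
        s→k: k black — skip
      s black
    r black
    o→s: s black — skip
  o black
  v gray
    l gray
      l→o: o black — skip
      l→r: r black — skip
      t gray
        q gray
          m gray
            m→k: k black — skip
            m→p: p black — skip
          m black
          q→r: r black — skip
        q black
        t→r: r black — skip
        t→v: v is gray → back edge
First back edge: t → v.

t→v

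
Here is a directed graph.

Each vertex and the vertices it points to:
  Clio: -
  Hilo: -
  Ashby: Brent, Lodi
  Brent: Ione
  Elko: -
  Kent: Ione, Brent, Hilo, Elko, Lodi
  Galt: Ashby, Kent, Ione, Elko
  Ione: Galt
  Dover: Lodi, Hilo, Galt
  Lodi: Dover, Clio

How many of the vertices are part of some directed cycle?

7

A vertex is on a directed cycle iff it belongs to a strongly connected component of size ≥ 2 (or has a self-loop).
The vertices on cycles are {Galt, Ione, Kent, Lodi, Ashby, Brent, Dover} — 7 in total.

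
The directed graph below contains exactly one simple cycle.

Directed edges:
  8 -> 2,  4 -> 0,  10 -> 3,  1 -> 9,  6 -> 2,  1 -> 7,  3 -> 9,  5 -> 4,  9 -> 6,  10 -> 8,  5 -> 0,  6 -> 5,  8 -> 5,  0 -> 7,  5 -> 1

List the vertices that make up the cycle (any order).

1, 5, 6, 9

DFS with gray/black marking from 5:
5 gray
  4 gray
    0 gray
      7 gray
      7 black
    0 black
  4 black
  5→0: 0 black — skip
  1 gray
    1→7: 7 black — skip
    9 gray
      6 gray
        2 gray
        2 black
        6→5: 5 is gray → back edge
Back edge closes the cycle 5 → 1 → 9 → 6 → 5; its vertices are {1, 5, 6, 9}.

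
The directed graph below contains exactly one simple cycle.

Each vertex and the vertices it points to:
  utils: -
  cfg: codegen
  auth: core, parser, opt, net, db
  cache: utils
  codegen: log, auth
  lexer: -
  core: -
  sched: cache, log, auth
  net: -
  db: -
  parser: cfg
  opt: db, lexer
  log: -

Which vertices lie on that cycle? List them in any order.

cfg, auth, parser, codegen

DFS with gray/black marking from auth:
auth gray
  core gray
  core black
  parser gray
    cfg gray
      codegen gray
        log gray
        log black
        codegen→auth: auth is gray → back edge
Back edge closes the cycle auth → parser → cfg → codegen → auth; its vertices are {cfg, auth, parser, codegen}.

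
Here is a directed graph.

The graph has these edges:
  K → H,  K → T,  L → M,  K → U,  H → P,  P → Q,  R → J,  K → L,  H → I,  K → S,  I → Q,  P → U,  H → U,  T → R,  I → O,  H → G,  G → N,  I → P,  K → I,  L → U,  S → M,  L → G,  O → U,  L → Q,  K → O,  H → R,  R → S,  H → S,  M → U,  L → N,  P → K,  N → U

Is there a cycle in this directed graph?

DFS with white/gray/black marking, starting from U:
U gray
U black
G gray
  N gray
    N→U: U black — skip
  N black
G black
H gray
  R gray
    S gray
      M gray
        M→U: U black — skip
      M black
    S black
    J gray
    J black
  R black
  H→S: S black — skip
  I gray
    O gray
      O→U: U black — skip
    O black
    Q gray
    Q black
    P gray
      P→Q: Q black — skip
      P→U: U black — skip
      K gray
        T gray
          T→R: R black — skip
        T black
        K→I: I is gray → back edge
Back edge found, so a cycle exists: I → P → K → I.

Yes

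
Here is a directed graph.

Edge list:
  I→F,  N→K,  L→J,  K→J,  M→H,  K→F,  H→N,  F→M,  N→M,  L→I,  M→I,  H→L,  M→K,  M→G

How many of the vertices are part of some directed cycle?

7

A vertex is on a directed cycle iff it belongs to a strongly connected component of size ≥ 2 (or has a self-loop).
The vertices on cycles are {F, H, I, K, L, M, N} — 7 in total.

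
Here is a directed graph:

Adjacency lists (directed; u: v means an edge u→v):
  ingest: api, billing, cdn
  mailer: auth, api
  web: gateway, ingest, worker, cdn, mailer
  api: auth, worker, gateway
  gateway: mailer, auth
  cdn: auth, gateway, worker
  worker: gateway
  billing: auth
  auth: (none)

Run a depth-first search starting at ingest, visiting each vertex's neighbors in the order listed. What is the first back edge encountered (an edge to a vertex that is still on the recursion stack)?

mailer→api

DFS from ingest (visiting each vertex's neighbors in the order listed); mark gray on enter, black on exit:
ingest gray
  api gray
    auth gray
    auth black
    worker gray
      gateway gray
        mailer gray
          mailer→auth: auth black — skip
          mailer→api: api is gray → back edge
First back edge: mailer → api.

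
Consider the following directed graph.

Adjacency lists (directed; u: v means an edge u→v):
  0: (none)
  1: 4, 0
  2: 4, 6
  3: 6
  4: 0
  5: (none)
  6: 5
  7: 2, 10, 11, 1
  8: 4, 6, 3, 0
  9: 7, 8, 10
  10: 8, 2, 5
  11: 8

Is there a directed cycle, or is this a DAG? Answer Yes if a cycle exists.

DFS with white/gray/black marking, starting from 5:
5 gray
5 black
0 gray
0 black
1 gray
  4 gray
    4→0: 0 black — skip
  4 black
  1→0: 0 black — skip
1 black
2 gray
  2→4: 4 black — skip
  6 gray
    6→5: 5 black — skip
  6 black
2 black
3 gray
  3→6: 6 black — skip
3 black
7 gray
  7→2: 2 black — skip
  10 gray
    8 gray
      8→4: 4 black — skip
      8→6: 6 black — skip
      8→3: 3 black — skip
      8→0: 0 black — skip
    8 black
    10→2: 2 black — skip
    10→5: 5 black — skip
  10 black
  11 gray
    11→8: 8 black — skip
  11 black
  7→1: 1 black — skip
7 black
9 gray
  9→7: 7 black — skip
  9→8: 8 black — skip
  9→10: 10 black — skip
9 black
Every edge goes to a white or black vertex — no back edge, so the graph is acyclic.

No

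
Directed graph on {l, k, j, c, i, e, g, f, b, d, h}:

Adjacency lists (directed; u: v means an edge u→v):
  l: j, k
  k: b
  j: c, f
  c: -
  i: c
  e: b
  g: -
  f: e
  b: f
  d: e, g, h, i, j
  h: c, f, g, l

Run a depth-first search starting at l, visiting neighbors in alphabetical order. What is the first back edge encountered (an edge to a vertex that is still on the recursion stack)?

b->f

DFS from l (visiting neighbors in alphabetical order); mark gray on enter, black on exit:
l gray
  j gray
    c gray
    c black
    f gray
      e gray
        b gray
          b→f: f is gray → back edge
First back edge: b → f.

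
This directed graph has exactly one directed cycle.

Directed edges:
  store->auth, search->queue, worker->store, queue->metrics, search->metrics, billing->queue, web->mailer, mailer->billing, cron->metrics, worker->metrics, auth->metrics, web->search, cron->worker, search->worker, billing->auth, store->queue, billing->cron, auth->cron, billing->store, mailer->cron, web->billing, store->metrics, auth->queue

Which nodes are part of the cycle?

auth, cron, store, worker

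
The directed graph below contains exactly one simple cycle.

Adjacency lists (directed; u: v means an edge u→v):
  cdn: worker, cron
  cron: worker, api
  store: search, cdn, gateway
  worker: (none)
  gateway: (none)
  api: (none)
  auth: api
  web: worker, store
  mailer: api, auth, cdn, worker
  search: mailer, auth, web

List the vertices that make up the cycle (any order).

DFS with gray/black marking from store:
store gray
  search gray
    mailer gray
      api gray
      api black
      auth gray
        auth→api: api black — skip
      auth black
      cdn gray
        worker gray
        worker black
        cron gray
          cron→worker: worker black — skip
          cron→api: api black — skip
        cron black
      cdn black
      mailer→worker: worker black — skip
    mailer black
    search→auth: auth black — skip
    web gray
      web→worker: worker black — skip
      web→store: store is gray → back edge
Back edge closes the cycle store → search → web → store; its vertices are {web, store, search}.

web, store, search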